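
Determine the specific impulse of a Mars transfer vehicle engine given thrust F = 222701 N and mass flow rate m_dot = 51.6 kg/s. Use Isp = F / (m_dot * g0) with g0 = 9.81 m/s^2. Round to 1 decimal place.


Step 1: m_dot * g0 = 51.6 * 9.81 = 506.2
Step 2: Isp = 222701 / 506.2 = 440.0 s

440.0


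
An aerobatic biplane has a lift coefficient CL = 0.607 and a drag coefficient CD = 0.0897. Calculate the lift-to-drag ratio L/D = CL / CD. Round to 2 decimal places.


Step 1: L/D = CL / CD = 0.607 / 0.0897
Step 2: L/D = 6.77

6.77


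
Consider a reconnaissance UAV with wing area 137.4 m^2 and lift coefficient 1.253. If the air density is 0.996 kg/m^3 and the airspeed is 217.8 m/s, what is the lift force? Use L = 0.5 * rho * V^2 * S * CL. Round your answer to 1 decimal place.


Step 1: Calculate dynamic pressure q = 0.5 * 0.996 * 217.8^2 = 0.5 * 0.996 * 47436.84 = 23623.5463 Pa
Step 2: Multiply by wing area and lift coefficient: L = 23623.5463 * 137.4 * 1.253
Step 3: L = 3245875.2644 * 1.253 = 4067081.7 N

4067081.7


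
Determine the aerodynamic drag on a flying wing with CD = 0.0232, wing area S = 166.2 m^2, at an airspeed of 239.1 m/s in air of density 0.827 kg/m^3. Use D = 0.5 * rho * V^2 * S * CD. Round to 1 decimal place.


Step 1: Dynamic pressure q = 0.5 * 0.827 * 239.1^2 = 23639.3029 Pa
Step 2: Drag D = q * S * CD = 23639.3029 * 166.2 * 0.0232
Step 3: D = 91149.4 N

91149.4


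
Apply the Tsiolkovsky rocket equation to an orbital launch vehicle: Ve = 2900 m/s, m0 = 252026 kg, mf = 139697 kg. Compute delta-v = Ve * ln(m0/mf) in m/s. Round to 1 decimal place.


Step 1: Mass ratio m0/mf = 252026 / 139697 = 1.80409
Step 2: ln(1.80409) = 0.590056
Step 3: delta-v = 2900 * 0.590056 = 1711.2 m/s

1711.2


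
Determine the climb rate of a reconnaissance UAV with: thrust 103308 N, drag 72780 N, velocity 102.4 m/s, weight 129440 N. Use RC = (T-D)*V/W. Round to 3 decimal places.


Step 1: Excess thrust = T - D = 103308 - 72780 = 30528 N
Step 2: Excess power = 30528 * 102.4 = 3126067.2 W
Step 3: RC = 3126067.2 / 129440 = 24.151 m/s

24.151


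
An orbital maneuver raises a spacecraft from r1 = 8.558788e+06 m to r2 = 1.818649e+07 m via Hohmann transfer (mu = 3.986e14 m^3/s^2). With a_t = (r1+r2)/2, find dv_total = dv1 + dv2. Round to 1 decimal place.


Step 1: Transfer semi-major axis a_t = (8.558788e+06 + 1.818649e+07) / 2 = 1.337264e+07 m
Step 2: v1 (circular at r1) = sqrt(mu/r1) = 6824.37 m/s
Step 3: v_t1 = sqrt(mu*(2/r1 - 1/a_t)) = 7958.45 m/s
Step 4: dv1 = |7958.45 - 6824.37| = 1134.08 m/s
Step 5: v2 (circular at r2) = 4681.6 m/s, v_t2 = 3745.34 m/s
Step 6: dv2 = |4681.6 - 3745.34| = 936.25 m/s
Step 7: Total delta-v = 1134.08 + 936.25 = 2070.3 m/s

2070.3


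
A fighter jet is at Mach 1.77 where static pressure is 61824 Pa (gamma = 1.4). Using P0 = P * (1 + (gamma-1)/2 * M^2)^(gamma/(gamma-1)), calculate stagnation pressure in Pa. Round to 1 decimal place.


Step 1: (gamma-1)/2 * M^2 = 0.2 * 3.1329 = 0.62658
Step 2: 1 + 0.62658 = 1.62658
Step 3: Exponent gamma/(gamma-1) = 3.5
Step 4: P0 = 61824 * 1.62658^3.5 = 339329.1 Pa

339329.1


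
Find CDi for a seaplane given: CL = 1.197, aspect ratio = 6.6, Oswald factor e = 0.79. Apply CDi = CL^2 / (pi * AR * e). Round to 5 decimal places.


Step 1: CL^2 = 1.197^2 = 1.432809
Step 2: pi * AR * e = 3.14159 * 6.6 * 0.79 = 16.380264
Step 3: CDi = 1.432809 / 16.380264 = 0.08747

0.08747


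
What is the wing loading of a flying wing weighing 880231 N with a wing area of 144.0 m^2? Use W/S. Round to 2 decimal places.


Step 1: Wing loading = W / S = 880231 / 144.0
Step 2: Wing loading = 6112.72 N/m^2

6112.72


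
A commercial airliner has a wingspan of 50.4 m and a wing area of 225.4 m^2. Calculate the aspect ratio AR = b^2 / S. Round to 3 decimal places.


Step 1: b^2 = 50.4^2 = 2540.16
Step 2: AR = 2540.16 / 225.4 = 11.270

11.270


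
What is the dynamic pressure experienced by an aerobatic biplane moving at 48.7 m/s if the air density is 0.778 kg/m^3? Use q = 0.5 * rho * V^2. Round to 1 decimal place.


Step 1: V^2 = 48.7^2 = 2371.69
Step 2: q = 0.5 * 0.778 * 2371.69
Step 3: q = 922.6 Pa

922.6


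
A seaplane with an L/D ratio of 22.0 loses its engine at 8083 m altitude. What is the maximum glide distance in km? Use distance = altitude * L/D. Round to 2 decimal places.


Step 1: Glide distance = altitude * L/D = 8083 * 22.0 = 177826.0 m
Step 2: Convert to km: 177826.0 / 1000 = 177.83 km

177.83


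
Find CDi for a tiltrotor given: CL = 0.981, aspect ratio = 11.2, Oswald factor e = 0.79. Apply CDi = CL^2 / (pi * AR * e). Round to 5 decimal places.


Step 1: CL^2 = 0.981^2 = 0.962361
Step 2: pi * AR * e = 3.14159 * 11.2 * 0.79 = 27.796812
Step 3: CDi = 0.962361 / 27.796812 = 0.03462

0.03462


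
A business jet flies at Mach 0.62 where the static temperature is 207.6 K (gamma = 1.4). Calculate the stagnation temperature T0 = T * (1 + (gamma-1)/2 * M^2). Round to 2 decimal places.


Step 1: (gamma-1)/2 = 0.2
Step 2: M^2 = 0.3844
Step 3: 1 + 0.2 * 0.3844 = 1.07688
Step 4: T0 = 207.6 * 1.07688 = 223.56 K

223.56


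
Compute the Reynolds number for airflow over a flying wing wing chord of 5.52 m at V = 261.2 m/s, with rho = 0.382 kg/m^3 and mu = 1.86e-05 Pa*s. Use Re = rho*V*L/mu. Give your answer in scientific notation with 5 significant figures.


Step 1: Numerator = rho * V * L = 0.382 * 261.2 * 5.52 = 550.776768
Step 2: Re = 550.776768 / 1.86e-05
Step 3: Re = 2.9612e+07

2.9612e+07


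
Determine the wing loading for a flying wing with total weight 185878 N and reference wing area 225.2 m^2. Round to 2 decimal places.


Step 1: Wing loading = W / S = 185878 / 225.2
Step 2: Wing loading = 825.39 N/m^2

825.39


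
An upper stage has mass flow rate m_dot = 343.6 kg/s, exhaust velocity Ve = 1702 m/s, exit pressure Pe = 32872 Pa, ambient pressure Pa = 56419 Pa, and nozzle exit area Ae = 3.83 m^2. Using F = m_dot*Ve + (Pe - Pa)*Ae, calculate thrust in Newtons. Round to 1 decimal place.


Step 1: Momentum thrust = m_dot * Ve = 343.6 * 1702 = 584807.2 N
Step 2: Pressure thrust = (Pe - Pa) * Ae = (32872 - 56419) * 3.83 = -90185.01 N
Step 3: Total thrust F = 584807.2 + -90185.01 = 494622.2 N

494622.2


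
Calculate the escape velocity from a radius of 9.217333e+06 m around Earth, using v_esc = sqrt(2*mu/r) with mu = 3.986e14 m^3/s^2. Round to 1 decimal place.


Step 1: 2*mu/r = 2 * 3.986e14 / 9.217333e+06 = 86489226.3304
Step 2: v_esc = sqrt(86489226.3304) = 9300.0 m/s

9300.0


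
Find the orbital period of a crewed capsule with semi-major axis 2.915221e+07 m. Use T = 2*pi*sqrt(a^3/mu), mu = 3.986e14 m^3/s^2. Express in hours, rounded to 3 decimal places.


Step 1: a^3 / mu = 2.477504e+22 / 3.986e14 = 6.215516e+07
Step 2: sqrt(6.215516e+07) = 7883.8541 s
Step 3: T = 2*pi * 7883.8541 = 49535.72 s
Step 4: T in hours = 49535.72 / 3600 = 13.760 hours

13.760


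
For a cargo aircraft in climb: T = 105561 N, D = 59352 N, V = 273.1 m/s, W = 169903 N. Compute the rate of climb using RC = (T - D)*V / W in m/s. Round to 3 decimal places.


Step 1: Excess thrust = T - D = 105561 - 59352 = 46209 N
Step 2: Excess power = 46209 * 273.1 = 12619677.9 W
Step 3: RC = 12619677.9 / 169903 = 74.276 m/s

74.276


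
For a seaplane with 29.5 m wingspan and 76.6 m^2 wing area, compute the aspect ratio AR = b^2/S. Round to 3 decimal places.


Step 1: b^2 = 29.5^2 = 870.25
Step 2: AR = 870.25 / 76.6 = 11.361

11.361


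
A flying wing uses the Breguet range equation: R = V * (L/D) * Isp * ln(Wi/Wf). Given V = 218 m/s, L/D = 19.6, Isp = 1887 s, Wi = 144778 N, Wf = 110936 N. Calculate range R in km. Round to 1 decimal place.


Step 1: Coefficient = V * (L/D) * Isp = 218 * 19.6 * 1887 = 8062773.6 m
Step 2: Wi/Wf = 144778 / 110936 = 1.305059
Step 3: ln(1.305059) = 0.266248
Step 4: R = 8062773.6 * 0.266248 = 2146698.0 m = 2146.7 km

2146.7


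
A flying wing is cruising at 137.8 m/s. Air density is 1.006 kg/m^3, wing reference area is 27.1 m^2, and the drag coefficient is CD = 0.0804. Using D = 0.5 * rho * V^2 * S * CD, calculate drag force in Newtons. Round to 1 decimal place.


Step 1: Dynamic pressure q = 0.5 * 1.006 * 137.8^2 = 9551.3865 Pa
Step 2: Drag D = q * S * CD = 9551.3865 * 27.1 * 0.0804
Step 3: D = 20810.9 N

20810.9


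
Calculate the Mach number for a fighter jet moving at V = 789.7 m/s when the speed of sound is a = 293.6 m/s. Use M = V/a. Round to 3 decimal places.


Step 1: M = V / a = 789.7 / 293.6
Step 2: M = 2.690

2.690


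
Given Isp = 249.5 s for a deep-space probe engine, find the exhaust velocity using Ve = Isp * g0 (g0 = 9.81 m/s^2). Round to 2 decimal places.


Step 1: Ve = Isp * g0 = 249.5 * 9.81
Step 2: Ve = 2447.60 m/s

2447.60


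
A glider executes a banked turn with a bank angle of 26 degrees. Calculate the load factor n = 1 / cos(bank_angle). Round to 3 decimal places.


Step 1: Convert 26 degrees to radians = 0.453786
Step 2: cos(26 deg) = 0.898794
Step 3: n = 1 / 0.898794 = 1.113

1.113


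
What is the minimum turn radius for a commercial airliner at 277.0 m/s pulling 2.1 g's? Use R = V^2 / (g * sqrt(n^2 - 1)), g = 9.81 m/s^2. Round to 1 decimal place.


Step 1: V^2 = 277.0^2 = 76729.0
Step 2: n^2 - 1 = 2.1^2 - 1 = 3.41
Step 3: sqrt(3.41) = 1.846619
Step 4: R = 76729.0 / (9.81 * 1.846619) = 4235.6 m

4235.6


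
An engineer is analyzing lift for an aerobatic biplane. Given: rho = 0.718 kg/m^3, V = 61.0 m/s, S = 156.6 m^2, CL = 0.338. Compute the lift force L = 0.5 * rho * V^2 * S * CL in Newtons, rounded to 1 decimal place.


Step 1: Calculate dynamic pressure q = 0.5 * 0.718 * 61.0^2 = 0.5 * 0.718 * 3721.0 = 1335.839 Pa
Step 2: Multiply by wing area and lift coefficient: L = 1335.839 * 156.6 * 0.338
Step 3: L = 209192.3874 * 0.338 = 70707.0 N

70707.0


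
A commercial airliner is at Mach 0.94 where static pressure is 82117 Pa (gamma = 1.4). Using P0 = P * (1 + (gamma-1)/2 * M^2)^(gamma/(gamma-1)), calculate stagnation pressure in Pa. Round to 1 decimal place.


Step 1: (gamma-1)/2 * M^2 = 0.2 * 0.8836 = 0.17672
Step 2: 1 + 0.17672 = 1.17672
Step 3: Exponent gamma/(gamma-1) = 3.5
Step 4: P0 = 82117 * 1.17672^3.5 = 145140.6 Pa

145140.6


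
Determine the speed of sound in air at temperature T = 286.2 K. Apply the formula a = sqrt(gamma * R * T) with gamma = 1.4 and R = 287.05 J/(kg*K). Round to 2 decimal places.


Step 1: gamma * R * T = 1.4 * 287.05 * 286.2 = 115015.194
Step 2: a = sqrt(115015.194) = 339.14 m/s

339.14


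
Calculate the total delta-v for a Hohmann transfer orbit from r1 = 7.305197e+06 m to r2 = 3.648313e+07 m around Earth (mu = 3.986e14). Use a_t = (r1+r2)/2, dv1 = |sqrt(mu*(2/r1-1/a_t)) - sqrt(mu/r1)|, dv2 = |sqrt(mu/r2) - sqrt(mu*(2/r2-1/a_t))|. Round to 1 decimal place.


Step 1: Transfer semi-major axis a_t = (7.305197e+06 + 3.648313e+07) / 2 = 2.189416e+07 m
Step 2: v1 (circular at r1) = sqrt(mu/r1) = 7386.74 m/s
Step 3: v_t1 = sqrt(mu*(2/r1 - 1/a_t)) = 9535.3 m/s
Step 4: dv1 = |9535.3 - 7386.74| = 2148.57 m/s
Step 5: v2 (circular at r2) = 3305.39 m/s, v_t2 = 1909.3 m/s
Step 6: dv2 = |3305.39 - 1909.3| = 1396.09 m/s
Step 7: Total delta-v = 2148.57 + 1396.09 = 3544.7 m/s

3544.7


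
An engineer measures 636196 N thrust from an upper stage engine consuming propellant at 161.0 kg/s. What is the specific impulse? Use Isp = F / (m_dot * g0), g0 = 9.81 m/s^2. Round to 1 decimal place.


Step 1: m_dot * g0 = 161.0 * 9.81 = 1579.41
Step 2: Isp = 636196 / 1579.41 = 402.8 s

402.8


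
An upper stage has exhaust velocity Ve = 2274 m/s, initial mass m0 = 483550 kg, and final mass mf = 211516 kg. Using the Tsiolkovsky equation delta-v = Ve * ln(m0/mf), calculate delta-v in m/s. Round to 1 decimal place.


Step 1: Mass ratio m0/mf = 483550 / 211516 = 2.286115
Step 2: ln(2.286115) = 0.826854
Step 3: delta-v = 2274 * 0.826854 = 1880.3 m/s

1880.3


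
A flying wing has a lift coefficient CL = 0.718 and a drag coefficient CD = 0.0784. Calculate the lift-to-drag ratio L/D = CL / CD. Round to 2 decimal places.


Step 1: L/D = CL / CD = 0.718 / 0.0784
Step 2: L/D = 9.16

9.16


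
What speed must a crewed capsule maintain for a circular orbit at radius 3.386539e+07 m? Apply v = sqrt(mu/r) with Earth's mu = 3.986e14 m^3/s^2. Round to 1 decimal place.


Step 1: mu / r = 3.986e14 / 3.386539e+07 = 11770128.7362
Step 2: v = sqrt(11770128.7362) = 3430.8 m/s

3430.8


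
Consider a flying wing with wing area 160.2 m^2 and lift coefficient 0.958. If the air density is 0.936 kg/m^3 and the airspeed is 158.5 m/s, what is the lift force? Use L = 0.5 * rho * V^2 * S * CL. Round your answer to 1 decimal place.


Step 1: Calculate dynamic pressure q = 0.5 * 0.936 * 158.5^2 = 0.5 * 0.936 * 25122.25 = 11757.213 Pa
Step 2: Multiply by wing area and lift coefficient: L = 11757.213 * 160.2 * 0.958
Step 3: L = 1883505.5226 * 0.958 = 1804398.3 N

1804398.3


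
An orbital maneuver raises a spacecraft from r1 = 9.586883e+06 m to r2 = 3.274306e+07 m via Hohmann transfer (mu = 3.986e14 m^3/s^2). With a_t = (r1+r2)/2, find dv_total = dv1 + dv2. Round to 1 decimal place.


Step 1: Transfer semi-major axis a_t = (9.586883e+06 + 3.274306e+07) / 2 = 2.116497e+07 m
Step 2: v1 (circular at r1) = sqrt(mu/r1) = 6448.07 m/s
Step 3: v_t1 = sqrt(mu*(2/r1 - 1/a_t)) = 8020.12 m/s
Step 4: dv1 = |8020.12 - 6448.07| = 1572.04 m/s
Step 5: v2 (circular at r2) = 3489.06 m/s, v_t2 = 2348.22 m/s
Step 6: dv2 = |3489.06 - 2348.22| = 1140.84 m/s
Step 7: Total delta-v = 1572.04 + 1140.84 = 2712.9 m/s

2712.9


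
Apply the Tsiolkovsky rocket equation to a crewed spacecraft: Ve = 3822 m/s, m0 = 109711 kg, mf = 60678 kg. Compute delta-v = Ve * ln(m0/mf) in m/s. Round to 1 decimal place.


Step 1: Mass ratio m0/mf = 109711 / 60678 = 1.808085
Step 2: ln(1.808085) = 0.592268
Step 3: delta-v = 3822 * 0.592268 = 2263.6 m/s

2263.6


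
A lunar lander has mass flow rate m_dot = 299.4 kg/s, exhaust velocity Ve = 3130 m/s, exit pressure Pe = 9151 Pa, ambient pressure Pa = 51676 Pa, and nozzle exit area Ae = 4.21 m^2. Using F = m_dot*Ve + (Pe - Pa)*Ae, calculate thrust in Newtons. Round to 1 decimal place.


Step 1: Momentum thrust = m_dot * Ve = 299.4 * 3130 = 937122.0 N
Step 2: Pressure thrust = (Pe - Pa) * Ae = (9151 - 51676) * 4.21 = -179030.25 N
Step 3: Total thrust F = 937122.0 + -179030.25 = 758091.8 N

758091.8


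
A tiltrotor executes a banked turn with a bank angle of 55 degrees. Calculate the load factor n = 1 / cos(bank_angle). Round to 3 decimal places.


Step 1: Convert 55 degrees to radians = 0.959931
Step 2: cos(55 deg) = 0.573576
Step 3: n = 1 / 0.573576 = 1.743

1.743


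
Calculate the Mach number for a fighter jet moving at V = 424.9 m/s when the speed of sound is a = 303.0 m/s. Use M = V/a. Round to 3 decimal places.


Step 1: M = V / a = 424.9 / 303.0
Step 2: M = 1.402

1.402


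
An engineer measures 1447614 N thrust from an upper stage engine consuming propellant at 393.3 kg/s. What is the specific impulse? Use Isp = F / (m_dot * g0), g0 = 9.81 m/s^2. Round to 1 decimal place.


Step 1: m_dot * g0 = 393.3 * 9.81 = 3858.27
Step 2: Isp = 1447614 / 3858.27 = 375.2 s

375.2


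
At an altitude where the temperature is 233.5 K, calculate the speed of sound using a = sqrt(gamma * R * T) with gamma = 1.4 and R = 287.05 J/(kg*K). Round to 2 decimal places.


Step 1: gamma * R * T = 1.4 * 287.05 * 233.5 = 93836.645
Step 2: a = sqrt(93836.645) = 306.33 m/s

306.33


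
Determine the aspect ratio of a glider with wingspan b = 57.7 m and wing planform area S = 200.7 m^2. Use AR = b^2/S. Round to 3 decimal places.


Step 1: b^2 = 57.7^2 = 3329.29
Step 2: AR = 3329.29 / 200.7 = 16.588

16.588


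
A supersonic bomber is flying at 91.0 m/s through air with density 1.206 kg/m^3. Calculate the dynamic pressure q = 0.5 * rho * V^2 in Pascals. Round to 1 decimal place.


Step 1: V^2 = 91.0^2 = 8281.0
Step 2: q = 0.5 * 1.206 * 8281.0
Step 3: q = 4993.4 Pa

4993.4


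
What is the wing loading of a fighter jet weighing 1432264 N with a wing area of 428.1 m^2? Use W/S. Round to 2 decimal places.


Step 1: Wing loading = W / S = 1432264 / 428.1
Step 2: Wing loading = 3345.63 N/m^2

3345.63


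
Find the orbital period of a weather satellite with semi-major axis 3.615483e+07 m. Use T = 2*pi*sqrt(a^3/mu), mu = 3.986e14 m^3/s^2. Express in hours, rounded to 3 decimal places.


Step 1: a^3 / mu = 4.726057e+22 / 3.986e14 = 1.185664e+08
Step 2: sqrt(1.185664e+08) = 10888.8205 s
Step 3: T = 2*pi * 10888.8205 = 68416.48 s
Step 4: T in hours = 68416.48 / 3600 = 19.005 hours

19.005


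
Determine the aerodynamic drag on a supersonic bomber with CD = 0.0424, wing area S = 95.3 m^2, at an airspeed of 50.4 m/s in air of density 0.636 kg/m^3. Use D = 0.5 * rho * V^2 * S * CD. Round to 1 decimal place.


Step 1: Dynamic pressure q = 0.5 * 0.636 * 50.4^2 = 807.7709 Pa
Step 2: Drag D = q * S * CD = 807.7709 * 95.3 * 0.0424
Step 3: D = 3264.0 N

3264.0


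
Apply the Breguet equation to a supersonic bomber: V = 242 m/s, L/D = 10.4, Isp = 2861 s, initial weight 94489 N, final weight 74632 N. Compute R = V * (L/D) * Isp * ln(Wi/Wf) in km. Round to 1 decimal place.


Step 1: Coefficient = V * (L/D) * Isp = 242 * 10.4 * 2861 = 7200564.8 m
Step 2: Wi/Wf = 94489 / 74632 = 1.266065
Step 3: ln(1.266065) = 0.235914
Step 4: R = 7200564.8 * 0.235914 = 1698714.4 m = 1698.7 km

1698.7


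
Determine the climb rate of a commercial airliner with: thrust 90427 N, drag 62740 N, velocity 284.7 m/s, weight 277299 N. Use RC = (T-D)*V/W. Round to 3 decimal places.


Step 1: Excess thrust = T - D = 90427 - 62740 = 27687 N
Step 2: Excess power = 27687 * 284.7 = 7882488.9 W
Step 3: RC = 7882488.9 / 277299 = 28.426 m/s

28.426


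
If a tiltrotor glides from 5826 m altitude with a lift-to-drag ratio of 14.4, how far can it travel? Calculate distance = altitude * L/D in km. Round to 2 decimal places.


Step 1: Glide distance = altitude * L/D = 5826 * 14.4 = 83894.4 m
Step 2: Convert to km: 83894.4 / 1000 = 83.89 km

83.89


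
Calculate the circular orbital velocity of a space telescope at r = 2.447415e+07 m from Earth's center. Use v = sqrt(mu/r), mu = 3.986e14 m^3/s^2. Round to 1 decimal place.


Step 1: mu / r = 3.986e14 / 2.447415e+07 = 16286571.7502
Step 2: v = sqrt(16286571.7502) = 4035.7 m/s

4035.7


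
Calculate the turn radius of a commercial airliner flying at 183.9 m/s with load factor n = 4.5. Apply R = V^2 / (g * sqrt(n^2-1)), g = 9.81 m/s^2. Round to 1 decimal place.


Step 1: V^2 = 183.9^2 = 33819.21
Step 2: n^2 - 1 = 4.5^2 - 1 = 19.25
Step 3: sqrt(19.25) = 4.387482
Step 4: R = 33819.21 / (9.81 * 4.387482) = 785.7 m

785.7


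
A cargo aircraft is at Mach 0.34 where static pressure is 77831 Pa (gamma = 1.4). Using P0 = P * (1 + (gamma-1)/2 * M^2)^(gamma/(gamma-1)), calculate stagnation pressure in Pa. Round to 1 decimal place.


Step 1: (gamma-1)/2 * M^2 = 0.2 * 0.1156 = 0.02312
Step 2: 1 + 0.02312 = 1.02312
Step 3: Exponent gamma/(gamma-1) = 3.5
Step 4: P0 = 77831 * 1.02312^3.5 = 84313.2 Pa

84313.2


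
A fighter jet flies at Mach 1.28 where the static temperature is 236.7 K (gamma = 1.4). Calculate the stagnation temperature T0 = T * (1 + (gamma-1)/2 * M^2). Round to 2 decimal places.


Step 1: (gamma-1)/2 = 0.2
Step 2: M^2 = 1.6384
Step 3: 1 + 0.2 * 1.6384 = 1.32768
Step 4: T0 = 236.7 * 1.32768 = 314.26 K

314.26


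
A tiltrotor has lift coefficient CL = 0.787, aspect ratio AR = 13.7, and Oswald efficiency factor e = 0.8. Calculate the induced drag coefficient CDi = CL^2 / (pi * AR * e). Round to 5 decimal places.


Step 1: CL^2 = 0.787^2 = 0.619369
Step 2: pi * AR * e = 3.14159 * 13.7 * 0.8 = 34.431855
Step 3: CDi = 0.619369 / 34.431855 = 0.01799

0.01799


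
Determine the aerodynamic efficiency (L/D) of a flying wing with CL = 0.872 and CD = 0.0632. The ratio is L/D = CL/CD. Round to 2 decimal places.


Step 1: L/D = CL / CD = 0.872 / 0.0632
Step 2: L/D = 13.80

13.80


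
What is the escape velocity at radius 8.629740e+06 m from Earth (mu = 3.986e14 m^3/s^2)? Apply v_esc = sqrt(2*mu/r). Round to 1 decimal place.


Step 1: 2*mu/r = 2 * 3.986e14 / 8.629740e+06 = 92378217.652
Step 2: v_esc = sqrt(92378217.652) = 9611.4 m/s

9611.4


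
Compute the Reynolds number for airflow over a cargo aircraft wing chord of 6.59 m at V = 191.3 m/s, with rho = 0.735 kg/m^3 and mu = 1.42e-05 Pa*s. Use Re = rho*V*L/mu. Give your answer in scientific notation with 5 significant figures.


Step 1: Numerator = rho * V * L = 0.735 * 191.3 * 6.59 = 926.590245
Step 2: Re = 926.590245 / 1.42e-05
Step 3: Re = 6.5253e+07

6.5253e+07


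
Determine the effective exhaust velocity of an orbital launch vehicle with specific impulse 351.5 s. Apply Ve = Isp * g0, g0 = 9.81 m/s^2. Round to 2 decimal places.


Step 1: Ve = Isp * g0 = 351.5 * 9.81
Step 2: Ve = 3448.22 m/s

3448.22


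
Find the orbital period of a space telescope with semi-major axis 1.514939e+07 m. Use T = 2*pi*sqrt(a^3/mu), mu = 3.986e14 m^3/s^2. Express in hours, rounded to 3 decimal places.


Step 1: a^3 / mu = 3.476846e+21 / 3.986e14 = 8.722644e+06
Step 2: sqrt(8.722644e+06) = 2953.4122 s
Step 3: T = 2*pi * 2953.4122 = 18556.84 s
Step 4: T in hours = 18556.84 / 3600 = 5.155 hours

5.155


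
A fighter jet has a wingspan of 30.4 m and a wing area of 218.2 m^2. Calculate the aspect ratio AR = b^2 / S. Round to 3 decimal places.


Step 1: b^2 = 30.4^2 = 924.16
Step 2: AR = 924.16 / 218.2 = 4.235

4.235


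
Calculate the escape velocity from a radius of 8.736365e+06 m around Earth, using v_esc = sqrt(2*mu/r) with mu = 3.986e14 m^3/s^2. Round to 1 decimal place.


Step 1: 2*mu/r = 2 * 3.986e14 / 8.736365e+06 = 91250766.1939
Step 2: v_esc = sqrt(91250766.1939) = 9552.5 m/s

9552.5


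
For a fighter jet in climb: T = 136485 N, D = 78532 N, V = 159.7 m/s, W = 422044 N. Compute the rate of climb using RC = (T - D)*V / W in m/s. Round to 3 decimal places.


Step 1: Excess thrust = T - D = 136485 - 78532 = 57953 N
Step 2: Excess power = 57953 * 159.7 = 9255094.1 W
Step 3: RC = 9255094.1 / 422044 = 21.929 m/s

21.929


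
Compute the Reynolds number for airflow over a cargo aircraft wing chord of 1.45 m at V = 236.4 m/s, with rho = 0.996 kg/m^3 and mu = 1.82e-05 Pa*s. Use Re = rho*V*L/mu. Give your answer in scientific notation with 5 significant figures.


Step 1: Numerator = rho * V * L = 0.996 * 236.4 * 1.45 = 341.40888
Step 2: Re = 341.40888 / 1.82e-05
Step 3: Re = 1.8759e+07

1.8759e+07


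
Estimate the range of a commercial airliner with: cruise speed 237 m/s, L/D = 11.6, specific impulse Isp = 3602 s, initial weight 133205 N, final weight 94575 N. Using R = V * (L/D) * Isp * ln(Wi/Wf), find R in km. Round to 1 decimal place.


Step 1: Coefficient = V * (L/D) * Isp = 237 * 11.6 * 3602 = 9902618.4 m
Step 2: Wi/Wf = 133205 / 94575 = 1.408459
Step 3: ln(1.408459) = 0.342496
Step 4: R = 9902618.4 * 0.342496 = 3391608.4 m = 3391.6 km

3391.6


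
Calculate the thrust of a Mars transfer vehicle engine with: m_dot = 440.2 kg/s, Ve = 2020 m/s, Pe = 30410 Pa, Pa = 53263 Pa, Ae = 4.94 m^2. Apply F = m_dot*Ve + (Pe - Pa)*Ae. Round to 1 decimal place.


Step 1: Momentum thrust = m_dot * Ve = 440.2 * 2020 = 889204.0 N
Step 2: Pressure thrust = (Pe - Pa) * Ae = (30410 - 53263) * 4.94 = -112893.82 N
Step 3: Total thrust F = 889204.0 + -112893.82 = 776310.2 N

776310.2


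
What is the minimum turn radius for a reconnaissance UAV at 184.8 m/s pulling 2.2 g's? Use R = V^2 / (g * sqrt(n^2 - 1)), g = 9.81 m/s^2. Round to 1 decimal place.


Step 1: V^2 = 184.8^2 = 34151.04
Step 2: n^2 - 1 = 2.2^2 - 1 = 3.84
Step 3: sqrt(3.84) = 1.959592
Step 4: R = 34151.04 / (9.81 * 1.959592) = 1776.5 m

1776.5


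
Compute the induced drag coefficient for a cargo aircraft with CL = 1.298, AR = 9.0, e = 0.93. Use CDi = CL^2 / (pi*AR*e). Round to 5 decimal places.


Step 1: CL^2 = 1.298^2 = 1.684804
Step 2: pi * AR * e = 3.14159 * 9.0 * 0.93 = 26.295131
Step 3: CDi = 1.684804 / 26.295131 = 0.06407

0.06407


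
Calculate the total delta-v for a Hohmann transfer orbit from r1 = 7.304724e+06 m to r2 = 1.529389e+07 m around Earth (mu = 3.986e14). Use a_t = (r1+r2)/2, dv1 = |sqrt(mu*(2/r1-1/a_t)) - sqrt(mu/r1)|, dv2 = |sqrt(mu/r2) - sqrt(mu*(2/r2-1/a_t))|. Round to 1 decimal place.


Step 1: Transfer semi-major axis a_t = (7.304724e+06 + 1.529389e+07) / 2 = 1.129931e+07 m
Step 2: v1 (circular at r1) = sqrt(mu/r1) = 7386.98 m/s
Step 3: v_t1 = sqrt(mu*(2/r1 - 1/a_t)) = 8594.09 m/s
Step 4: dv1 = |8594.09 - 7386.98| = 1207.11 m/s
Step 5: v2 (circular at r2) = 5105.16 m/s, v_t2 = 4104.74 m/s
Step 6: dv2 = |5105.16 - 4104.74| = 1000.42 m/s
Step 7: Total delta-v = 1207.11 + 1000.42 = 2207.5 m/s

2207.5


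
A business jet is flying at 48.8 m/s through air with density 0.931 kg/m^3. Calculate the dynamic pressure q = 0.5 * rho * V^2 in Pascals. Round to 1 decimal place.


Step 1: V^2 = 48.8^2 = 2381.44
Step 2: q = 0.5 * 0.931 * 2381.44
Step 3: q = 1108.6 Pa

1108.6


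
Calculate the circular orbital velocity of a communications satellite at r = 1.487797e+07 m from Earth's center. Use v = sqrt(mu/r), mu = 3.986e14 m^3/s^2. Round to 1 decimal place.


Step 1: mu / r = 3.986e14 / 1.487797e+07 = 26791289.4031
Step 2: v = sqrt(26791289.4031) = 5176.0 m/s

5176.0


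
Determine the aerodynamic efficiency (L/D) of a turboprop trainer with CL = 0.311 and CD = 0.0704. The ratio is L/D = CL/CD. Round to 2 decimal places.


Step 1: L/D = CL / CD = 0.311 / 0.0704
Step 2: L/D = 4.42

4.42


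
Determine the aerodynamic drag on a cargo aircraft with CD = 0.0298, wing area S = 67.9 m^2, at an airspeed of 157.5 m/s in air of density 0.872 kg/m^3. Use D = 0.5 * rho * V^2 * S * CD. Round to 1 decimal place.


Step 1: Dynamic pressure q = 0.5 * 0.872 * 157.5^2 = 10815.525 Pa
Step 2: Drag D = q * S * CD = 10815.525 * 67.9 * 0.0298
Step 3: D = 21884.3 N

21884.3


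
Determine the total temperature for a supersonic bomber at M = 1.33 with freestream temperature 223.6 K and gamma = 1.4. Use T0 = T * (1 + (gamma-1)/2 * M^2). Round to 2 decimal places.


Step 1: (gamma-1)/2 = 0.2
Step 2: M^2 = 1.7689
Step 3: 1 + 0.2 * 1.7689 = 1.35378
Step 4: T0 = 223.6 * 1.35378 = 302.71 K

302.71


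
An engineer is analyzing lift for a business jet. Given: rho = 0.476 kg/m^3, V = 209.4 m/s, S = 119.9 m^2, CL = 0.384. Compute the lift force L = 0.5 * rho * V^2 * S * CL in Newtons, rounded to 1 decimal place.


Step 1: Calculate dynamic pressure q = 0.5 * 0.476 * 209.4^2 = 0.5 * 0.476 * 43848.36 = 10435.9097 Pa
Step 2: Multiply by wing area and lift coefficient: L = 10435.9097 * 119.9 * 0.384
Step 3: L = 1251265.5706 * 0.384 = 480486.0 N

480486.0


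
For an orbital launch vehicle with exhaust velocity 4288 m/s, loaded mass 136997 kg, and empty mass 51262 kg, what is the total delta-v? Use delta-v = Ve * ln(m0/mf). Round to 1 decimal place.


Step 1: Mass ratio m0/mf = 136997 / 51262 = 2.672486
Step 2: ln(2.672486) = 0.983009
Step 3: delta-v = 4288 * 0.983009 = 4215.1 m/s

4215.1


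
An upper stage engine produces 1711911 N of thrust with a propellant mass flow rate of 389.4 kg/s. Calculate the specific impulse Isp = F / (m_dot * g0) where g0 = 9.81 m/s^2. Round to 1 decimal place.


Step 1: m_dot * g0 = 389.4 * 9.81 = 3820.01
Step 2: Isp = 1711911 / 3820.01 = 448.1 s

448.1


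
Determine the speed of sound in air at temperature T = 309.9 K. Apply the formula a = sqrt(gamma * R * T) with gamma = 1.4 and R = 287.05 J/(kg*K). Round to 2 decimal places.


Step 1: gamma * R * T = 1.4 * 287.05 * 309.9 = 124539.513
Step 2: a = sqrt(124539.513) = 352.90 m/s

352.90


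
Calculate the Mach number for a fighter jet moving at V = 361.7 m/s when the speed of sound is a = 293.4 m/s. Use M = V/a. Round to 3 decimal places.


Step 1: M = V / a = 361.7 / 293.4
Step 2: M = 1.233

1.233


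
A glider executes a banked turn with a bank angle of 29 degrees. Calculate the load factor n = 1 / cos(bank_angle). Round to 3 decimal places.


Step 1: Convert 29 degrees to radians = 0.506145
Step 2: cos(29 deg) = 0.87462
Step 3: n = 1 / 0.87462 = 1.143

1.143


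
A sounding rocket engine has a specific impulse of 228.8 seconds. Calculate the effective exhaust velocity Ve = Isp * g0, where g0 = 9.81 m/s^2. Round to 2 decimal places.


Step 1: Ve = Isp * g0 = 228.8 * 9.81
Step 2: Ve = 2244.53 m/s

2244.53


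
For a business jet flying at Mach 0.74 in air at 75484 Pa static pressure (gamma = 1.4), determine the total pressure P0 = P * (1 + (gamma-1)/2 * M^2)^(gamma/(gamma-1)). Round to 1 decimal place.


Step 1: (gamma-1)/2 * M^2 = 0.2 * 0.5476 = 0.10952
Step 2: 1 + 0.10952 = 1.10952
Step 3: Exponent gamma/(gamma-1) = 3.5
Step 4: P0 = 75484 * 1.10952^3.5 = 108599.5 Pa

108599.5


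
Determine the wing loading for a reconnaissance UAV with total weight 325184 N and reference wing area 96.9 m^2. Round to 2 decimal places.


Step 1: Wing loading = W / S = 325184 / 96.9
Step 2: Wing loading = 3355.87 N/m^2

3355.87


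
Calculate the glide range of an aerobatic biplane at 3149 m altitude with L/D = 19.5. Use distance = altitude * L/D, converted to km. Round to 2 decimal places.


Step 1: Glide distance = altitude * L/D = 3149 * 19.5 = 61405.5 m
Step 2: Convert to km: 61405.5 / 1000 = 61.41 km

61.41


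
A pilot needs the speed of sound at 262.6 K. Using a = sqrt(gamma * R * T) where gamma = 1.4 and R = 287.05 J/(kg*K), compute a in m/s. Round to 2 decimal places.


Step 1: gamma * R * T = 1.4 * 287.05 * 262.6 = 105531.062
Step 2: a = sqrt(105531.062) = 324.86 m/s

324.86


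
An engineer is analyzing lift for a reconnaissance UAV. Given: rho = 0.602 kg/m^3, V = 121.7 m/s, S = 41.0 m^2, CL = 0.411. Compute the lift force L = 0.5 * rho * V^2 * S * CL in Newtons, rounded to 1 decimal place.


Step 1: Calculate dynamic pressure q = 0.5 * 0.602 * 121.7^2 = 0.5 * 0.602 * 14810.89 = 4458.0779 Pa
Step 2: Multiply by wing area and lift coefficient: L = 4458.0779 * 41.0 * 0.411
Step 3: L = 182781.1935 * 0.411 = 75123.1 N

75123.1


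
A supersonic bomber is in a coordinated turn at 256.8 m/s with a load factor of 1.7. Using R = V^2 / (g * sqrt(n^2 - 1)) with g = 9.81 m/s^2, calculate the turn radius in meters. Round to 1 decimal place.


Step 1: V^2 = 256.8^2 = 65946.24
Step 2: n^2 - 1 = 1.7^2 - 1 = 1.89
Step 3: sqrt(1.89) = 1.374773
Step 4: R = 65946.24 / (9.81 * 1.374773) = 4889.8 m

4889.8


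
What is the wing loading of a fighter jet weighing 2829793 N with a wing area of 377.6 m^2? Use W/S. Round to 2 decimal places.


Step 1: Wing loading = W / S = 2829793 / 377.6
Step 2: Wing loading = 7494.16 N/m^2

7494.16


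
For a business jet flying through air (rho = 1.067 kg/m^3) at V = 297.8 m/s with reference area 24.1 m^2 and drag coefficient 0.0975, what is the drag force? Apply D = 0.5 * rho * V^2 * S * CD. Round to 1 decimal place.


Step 1: Dynamic pressure q = 0.5 * 1.067 * 297.8^2 = 47313.3621 Pa
Step 2: Drag D = q * S * CD = 47313.3621 * 24.1 * 0.0975
Step 3: D = 111174.6 N

111174.6


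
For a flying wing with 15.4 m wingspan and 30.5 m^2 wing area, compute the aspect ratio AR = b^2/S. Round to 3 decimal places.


Step 1: b^2 = 15.4^2 = 237.16
Step 2: AR = 237.16 / 30.5 = 7.776

7.776


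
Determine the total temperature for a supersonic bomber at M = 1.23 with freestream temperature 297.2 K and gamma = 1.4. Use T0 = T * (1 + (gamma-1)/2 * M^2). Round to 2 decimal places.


Step 1: (gamma-1)/2 = 0.2
Step 2: M^2 = 1.5129
Step 3: 1 + 0.2 * 1.5129 = 1.30258
Step 4: T0 = 297.2 * 1.30258 = 387.13 K

387.13


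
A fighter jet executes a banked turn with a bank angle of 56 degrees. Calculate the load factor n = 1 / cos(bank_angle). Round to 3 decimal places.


Step 1: Convert 56 degrees to radians = 0.977384
Step 2: cos(56 deg) = 0.559193
Step 3: n = 1 / 0.559193 = 1.788

1.788


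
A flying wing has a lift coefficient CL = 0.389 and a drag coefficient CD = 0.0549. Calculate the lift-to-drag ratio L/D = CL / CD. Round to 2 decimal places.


Step 1: L/D = CL / CD = 0.389 / 0.0549
Step 2: L/D = 7.09

7.09


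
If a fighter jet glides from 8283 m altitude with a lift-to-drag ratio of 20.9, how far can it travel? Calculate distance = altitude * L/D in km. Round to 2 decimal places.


Step 1: Glide distance = altitude * L/D = 8283 * 20.9 = 173114.7 m
Step 2: Convert to km: 173114.7 / 1000 = 173.11 km

173.11


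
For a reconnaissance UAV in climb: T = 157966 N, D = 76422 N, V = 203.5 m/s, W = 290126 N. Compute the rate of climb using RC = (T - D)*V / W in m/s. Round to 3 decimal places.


Step 1: Excess thrust = T - D = 157966 - 76422 = 81544 N
Step 2: Excess power = 81544 * 203.5 = 16594204.0 W
Step 3: RC = 16594204.0 / 290126 = 57.197 m/s

57.197


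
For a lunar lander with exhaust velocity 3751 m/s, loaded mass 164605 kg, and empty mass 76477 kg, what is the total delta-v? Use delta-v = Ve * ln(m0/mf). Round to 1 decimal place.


Step 1: Mass ratio m0/mf = 164605 / 76477 = 2.152346
Step 2: ln(2.152346) = 0.766559
Step 3: delta-v = 3751 * 0.766559 = 2875.4 m/s

2875.4


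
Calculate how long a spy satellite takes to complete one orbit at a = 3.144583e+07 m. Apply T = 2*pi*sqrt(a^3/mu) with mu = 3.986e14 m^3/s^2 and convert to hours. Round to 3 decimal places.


Step 1: a^3 / mu = 3.109490e+22 / 3.986e14 = 7.801029e+07
Step 2: sqrt(7.801029e+07) = 8832.3434 s
Step 3: T = 2*pi * 8832.3434 = 55495.25 s
Step 4: T in hours = 55495.25 / 3600 = 15.415 hours

15.415


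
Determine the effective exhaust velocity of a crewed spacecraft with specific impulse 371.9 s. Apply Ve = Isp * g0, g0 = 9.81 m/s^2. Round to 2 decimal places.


Step 1: Ve = Isp * g0 = 371.9 * 9.81
Step 2: Ve = 3648.34 m/s

3648.34


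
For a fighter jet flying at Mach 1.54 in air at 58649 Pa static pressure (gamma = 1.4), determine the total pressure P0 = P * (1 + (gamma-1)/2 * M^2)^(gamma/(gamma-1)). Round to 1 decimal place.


Step 1: (gamma-1)/2 * M^2 = 0.2 * 2.3716 = 0.47432
Step 2: 1 + 0.47432 = 1.47432
Step 3: Exponent gamma/(gamma-1) = 3.5
Step 4: P0 = 58649 * 1.47432^3.5 = 228208.5 Pa

228208.5


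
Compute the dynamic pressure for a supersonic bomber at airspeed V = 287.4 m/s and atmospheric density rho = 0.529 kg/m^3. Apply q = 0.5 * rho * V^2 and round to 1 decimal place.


Step 1: V^2 = 287.4^2 = 82598.76
Step 2: q = 0.5 * 0.529 * 82598.76
Step 3: q = 21847.4 Pa

21847.4


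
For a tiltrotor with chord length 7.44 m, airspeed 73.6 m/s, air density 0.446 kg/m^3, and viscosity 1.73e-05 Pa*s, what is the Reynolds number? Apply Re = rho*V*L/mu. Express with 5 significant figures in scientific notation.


Step 1: Numerator = rho * V * L = 0.446 * 73.6 * 7.44 = 244.222464
Step 2: Re = 244.222464 / 1.73e-05
Step 3: Re = 1.4117e+07

1.4117e+07


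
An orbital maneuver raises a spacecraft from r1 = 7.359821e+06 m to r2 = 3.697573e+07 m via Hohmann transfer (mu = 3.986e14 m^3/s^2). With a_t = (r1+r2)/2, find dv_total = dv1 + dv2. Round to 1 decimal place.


Step 1: Transfer semi-major axis a_t = (7.359821e+06 + 3.697573e+07) / 2 = 2.216778e+07 m
Step 2: v1 (circular at r1) = sqrt(mu/r1) = 7359.27 m/s
Step 3: v_t1 = sqrt(mu*(2/r1 - 1/a_t)) = 9504.57 m/s
Step 4: dv1 = |9504.57 - 7359.27| = 2145.29 m/s
Step 5: v2 (circular at r2) = 3283.3 m/s, v_t2 = 1891.83 m/s
Step 6: dv2 = |3283.3 - 1891.83| = 1391.46 m/s
Step 7: Total delta-v = 2145.29 + 1391.46 = 3536.8 m/s

3536.8


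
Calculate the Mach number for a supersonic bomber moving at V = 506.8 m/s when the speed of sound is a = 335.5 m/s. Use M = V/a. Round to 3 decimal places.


Step 1: M = V / a = 506.8 / 335.5
Step 2: M = 1.511

1.511


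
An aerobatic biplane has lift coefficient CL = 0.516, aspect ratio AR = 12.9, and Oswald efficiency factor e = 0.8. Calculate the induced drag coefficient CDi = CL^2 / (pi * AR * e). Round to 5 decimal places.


Step 1: CL^2 = 0.516^2 = 0.266256
Step 2: pi * AR * e = 3.14159 * 12.9 * 0.8 = 32.421236
Step 3: CDi = 0.266256 / 32.421236 = 0.00821

0.00821


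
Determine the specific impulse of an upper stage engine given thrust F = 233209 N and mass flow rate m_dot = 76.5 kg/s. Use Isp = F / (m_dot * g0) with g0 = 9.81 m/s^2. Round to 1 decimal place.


Step 1: m_dot * g0 = 76.5 * 9.81 = 750.47
Step 2: Isp = 233209 / 750.47 = 310.8 s

310.8


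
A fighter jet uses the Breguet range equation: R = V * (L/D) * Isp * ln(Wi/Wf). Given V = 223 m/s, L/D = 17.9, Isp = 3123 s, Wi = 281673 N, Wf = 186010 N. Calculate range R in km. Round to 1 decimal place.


Step 1: Coefficient = V * (L/D) * Isp = 223 * 17.9 * 3123 = 12466079.1 m
Step 2: Wi/Wf = 281673 / 186010 = 1.51429
Step 3: ln(1.51429) = 0.414946
Step 4: R = 12466079.1 * 0.414946 = 5172754.5 m = 5172.8 km

5172.8


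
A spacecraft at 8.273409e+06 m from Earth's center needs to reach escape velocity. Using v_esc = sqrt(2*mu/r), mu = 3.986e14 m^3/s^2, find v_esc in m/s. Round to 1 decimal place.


Step 1: 2*mu/r = 2 * 3.986e14 / 8.273409e+06 = 96356894.7214
Step 2: v_esc = sqrt(96356894.7214) = 9816.2 m/s

9816.2


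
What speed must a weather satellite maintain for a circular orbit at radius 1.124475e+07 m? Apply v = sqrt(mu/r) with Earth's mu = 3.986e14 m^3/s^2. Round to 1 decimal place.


Step 1: mu / r = 3.986e14 / 1.124475e+07 = 35447653.3493
Step 2: v = sqrt(35447653.3493) = 5953.8 m/s

5953.8


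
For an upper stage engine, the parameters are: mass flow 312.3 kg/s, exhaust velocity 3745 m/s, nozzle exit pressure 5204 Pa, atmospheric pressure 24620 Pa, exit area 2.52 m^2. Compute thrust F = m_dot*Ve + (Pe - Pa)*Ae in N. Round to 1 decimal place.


Step 1: Momentum thrust = m_dot * Ve = 312.3 * 3745 = 1169563.5 N
Step 2: Pressure thrust = (Pe - Pa) * Ae = (5204 - 24620) * 2.52 = -48928.32 N
Step 3: Total thrust F = 1169563.5 + -48928.32 = 1120635.2 N

1120635.2


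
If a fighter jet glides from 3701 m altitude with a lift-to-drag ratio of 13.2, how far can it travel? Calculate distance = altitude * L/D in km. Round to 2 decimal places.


Step 1: Glide distance = altitude * L/D = 3701 * 13.2 = 48853.2 m
Step 2: Convert to km: 48853.2 / 1000 = 48.85 km

48.85


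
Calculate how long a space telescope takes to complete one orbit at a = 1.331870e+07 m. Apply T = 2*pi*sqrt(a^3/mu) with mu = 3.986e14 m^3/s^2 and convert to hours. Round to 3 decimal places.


Step 1: a^3 / mu = 2.362574e+21 / 3.986e14 = 5.927181e+06
Step 2: sqrt(5.927181e+06) = 2434.5803 s
Step 3: T = 2*pi * 2434.5803 = 15296.92 s
Step 4: T in hours = 15296.92 / 3600 = 4.249 hours

4.249


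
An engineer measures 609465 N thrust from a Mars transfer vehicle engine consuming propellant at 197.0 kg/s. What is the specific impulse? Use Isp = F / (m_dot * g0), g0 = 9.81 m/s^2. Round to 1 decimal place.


Step 1: m_dot * g0 = 197.0 * 9.81 = 1932.57
Step 2: Isp = 609465 / 1932.57 = 315.4 s

315.4


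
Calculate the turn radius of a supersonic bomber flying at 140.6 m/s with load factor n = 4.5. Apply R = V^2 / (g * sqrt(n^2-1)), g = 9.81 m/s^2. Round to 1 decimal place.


Step 1: V^2 = 140.6^2 = 19768.36
Step 2: n^2 - 1 = 4.5^2 - 1 = 19.25
Step 3: sqrt(19.25) = 4.387482
Step 4: R = 19768.36 / (9.81 * 4.387482) = 459.3 m

459.3


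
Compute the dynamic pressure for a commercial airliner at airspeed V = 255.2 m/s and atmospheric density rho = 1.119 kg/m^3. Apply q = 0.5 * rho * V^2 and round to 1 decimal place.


Step 1: V^2 = 255.2^2 = 65127.04
Step 2: q = 0.5 * 1.119 * 65127.04
Step 3: q = 36438.6 Pa

36438.6


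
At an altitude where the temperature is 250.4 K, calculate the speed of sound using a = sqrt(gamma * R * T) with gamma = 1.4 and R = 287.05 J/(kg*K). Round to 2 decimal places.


Step 1: gamma * R * T = 1.4 * 287.05 * 250.4 = 100628.248
Step 2: a = sqrt(100628.248) = 317.22 m/s

317.22


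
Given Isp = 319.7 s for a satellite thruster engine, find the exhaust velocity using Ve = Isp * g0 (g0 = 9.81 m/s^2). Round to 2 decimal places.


Step 1: Ve = Isp * g0 = 319.7 * 9.81
Step 2: Ve = 3136.26 m/s

3136.26
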